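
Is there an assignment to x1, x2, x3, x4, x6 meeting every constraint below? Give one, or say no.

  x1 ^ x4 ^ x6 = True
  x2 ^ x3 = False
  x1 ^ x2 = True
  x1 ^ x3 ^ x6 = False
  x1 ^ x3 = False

The formula is unsatisfiable.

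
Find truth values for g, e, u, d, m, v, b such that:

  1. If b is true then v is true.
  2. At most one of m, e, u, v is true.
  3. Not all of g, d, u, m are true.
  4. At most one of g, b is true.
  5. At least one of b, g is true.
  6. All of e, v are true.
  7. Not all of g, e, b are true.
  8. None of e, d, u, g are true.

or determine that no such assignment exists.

UNSATISFIABLE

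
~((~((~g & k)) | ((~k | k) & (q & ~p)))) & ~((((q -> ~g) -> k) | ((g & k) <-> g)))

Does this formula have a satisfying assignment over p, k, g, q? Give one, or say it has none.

Case k = True: the conjunct ~((((q -> ~g) -> k) | ((g & k) <-> g))) becomes ~((True | (g <-> g))) = False.
Case k = False: the conjunct ~((~((~g & k)) | ((~k | k) & (q & ~p)))) becomes ~((True | (q & ~p))) = False.
Both cases fail — unsatisfiable.

The formula is unsatisfiable.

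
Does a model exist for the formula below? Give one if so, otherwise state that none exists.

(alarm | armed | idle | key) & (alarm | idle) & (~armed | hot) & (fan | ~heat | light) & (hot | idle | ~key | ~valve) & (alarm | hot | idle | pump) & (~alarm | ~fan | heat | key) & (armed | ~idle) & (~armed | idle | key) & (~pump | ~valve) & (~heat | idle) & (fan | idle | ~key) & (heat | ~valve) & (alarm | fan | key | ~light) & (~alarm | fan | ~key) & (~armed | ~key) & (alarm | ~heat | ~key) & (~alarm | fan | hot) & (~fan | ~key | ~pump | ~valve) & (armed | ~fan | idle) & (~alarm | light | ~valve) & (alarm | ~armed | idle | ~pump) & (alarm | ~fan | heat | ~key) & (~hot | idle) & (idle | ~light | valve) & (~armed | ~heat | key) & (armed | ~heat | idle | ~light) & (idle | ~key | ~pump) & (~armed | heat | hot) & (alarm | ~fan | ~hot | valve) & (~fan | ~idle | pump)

fan = False; pump = True; hot = True; armed = True; idle = True; light = False; key = False; valve = False; alarm = False; heat = False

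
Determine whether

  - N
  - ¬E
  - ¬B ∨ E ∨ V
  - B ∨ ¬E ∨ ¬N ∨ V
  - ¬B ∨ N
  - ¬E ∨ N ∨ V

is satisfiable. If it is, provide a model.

B = True, E = False, N = True, V = True

Unit clause (N) forces N = True.
Unit clause (¬E) forces E = False.
Set B = True.
  then (¬B ∨ E ∨ V) forces V = True.
Check each clause:
  (N): N holds.
  (¬E): ¬E holds.
  (¬B ∨ E ∨ V): V holds.
  (B ∨ ¬E ∨ ¬N ∨ V): B holds.
  (¬B ∨ N): N holds.
  (¬E ∨ N ∨ V): ¬E holds.
All clauses satisfied.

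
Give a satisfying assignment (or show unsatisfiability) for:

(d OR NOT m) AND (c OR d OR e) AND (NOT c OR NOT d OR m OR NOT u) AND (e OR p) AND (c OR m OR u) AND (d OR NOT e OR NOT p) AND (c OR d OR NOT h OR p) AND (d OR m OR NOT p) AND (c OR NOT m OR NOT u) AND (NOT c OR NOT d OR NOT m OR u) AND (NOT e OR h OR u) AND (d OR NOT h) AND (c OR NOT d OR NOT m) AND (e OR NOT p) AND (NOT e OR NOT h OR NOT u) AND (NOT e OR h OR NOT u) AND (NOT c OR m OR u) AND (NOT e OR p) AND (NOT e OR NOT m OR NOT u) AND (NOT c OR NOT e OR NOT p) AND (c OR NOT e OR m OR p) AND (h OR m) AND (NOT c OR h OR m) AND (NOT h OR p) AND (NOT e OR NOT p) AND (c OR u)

Case p = True:
  (e OR NOT p) forces e = True.
  Clause (NOT e OR NOT p) is falsified — contradiction.
Case p = False:
  (e OR p) forces e = True.
  Clause (NOT e OR p) is falsified — contradiction.
Both cases fail, so the formula is unsatisfiable.

No satisfying assignment exists.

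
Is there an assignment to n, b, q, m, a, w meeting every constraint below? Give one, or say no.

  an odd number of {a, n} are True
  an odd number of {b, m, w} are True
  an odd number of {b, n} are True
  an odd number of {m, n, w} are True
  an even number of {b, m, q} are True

Adding constraints 2, 3, 4 mod 2: every variable appears an even number of times on the left, so the left side is 0.
But the right sides sum to 1 (mod 2). 0 ≠ 1 — the system is inconsistent.

No satisfying assignment exists.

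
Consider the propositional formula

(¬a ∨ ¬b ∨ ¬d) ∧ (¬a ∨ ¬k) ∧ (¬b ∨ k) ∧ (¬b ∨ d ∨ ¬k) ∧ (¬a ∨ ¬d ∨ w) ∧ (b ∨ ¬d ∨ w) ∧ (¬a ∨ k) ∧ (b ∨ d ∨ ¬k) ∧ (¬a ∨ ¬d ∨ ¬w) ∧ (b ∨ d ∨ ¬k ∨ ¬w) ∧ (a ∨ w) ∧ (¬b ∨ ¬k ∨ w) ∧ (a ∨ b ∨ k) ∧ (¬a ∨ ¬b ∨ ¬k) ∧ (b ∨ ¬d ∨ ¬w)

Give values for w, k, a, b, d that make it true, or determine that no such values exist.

Try w = False:
  (a ∨ w) forces a = True.
  (¬a ∨ ¬k) forces k = False.
  clause (¬a ∨ k) is falsified — backtrack.
So w = True.
Set k = True.
  then (¬a ∨ ¬k) forces a = False.
Set b = True.
  then (¬b ∨ d ∨ ¬k) forces d = True.
All clauses satisfied.

w = True; k = True; a = False; b = True; d = True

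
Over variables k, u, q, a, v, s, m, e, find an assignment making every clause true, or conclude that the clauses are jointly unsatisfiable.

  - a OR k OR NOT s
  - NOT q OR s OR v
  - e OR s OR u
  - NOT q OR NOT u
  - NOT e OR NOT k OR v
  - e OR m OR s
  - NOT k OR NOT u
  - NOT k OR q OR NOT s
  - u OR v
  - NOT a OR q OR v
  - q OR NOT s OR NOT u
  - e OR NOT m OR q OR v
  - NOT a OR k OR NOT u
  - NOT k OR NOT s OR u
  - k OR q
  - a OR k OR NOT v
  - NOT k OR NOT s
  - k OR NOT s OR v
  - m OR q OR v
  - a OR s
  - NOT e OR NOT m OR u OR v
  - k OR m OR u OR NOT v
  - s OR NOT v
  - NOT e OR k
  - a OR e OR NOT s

k = False, u = False, q = True, a = True, v = True, s = True, m = True, e = False

Try k = True:
  (NOT k OR NOT u) forces u = False.
  (u OR v) forces v = True.
  (NOT k OR NOT s OR u) forces s = False.
  clause (s OR NOT v) is falsified — backtrack.
So k = False.
  then (k OR q) forces q = True.
  then (NOT e OR k) forces e = False.
  then (NOT q OR NOT u) forces u = False.
  then (u OR v) forces v = True.
  then (a OR k OR NOT v) forces a = True.
  then (k OR m OR u OR NOT v) forces m = True.
  then (s OR NOT v) forces s = True.
All clauses satisfied.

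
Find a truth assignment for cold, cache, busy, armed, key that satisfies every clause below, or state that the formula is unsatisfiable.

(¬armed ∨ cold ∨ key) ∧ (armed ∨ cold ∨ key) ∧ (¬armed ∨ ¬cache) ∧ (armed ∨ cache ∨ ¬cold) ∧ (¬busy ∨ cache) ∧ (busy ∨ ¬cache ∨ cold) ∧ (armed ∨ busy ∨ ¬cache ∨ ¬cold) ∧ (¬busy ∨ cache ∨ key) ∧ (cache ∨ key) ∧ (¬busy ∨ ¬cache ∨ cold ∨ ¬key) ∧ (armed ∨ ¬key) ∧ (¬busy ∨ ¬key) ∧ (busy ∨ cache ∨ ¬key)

cold = True; cache = True; busy = True; armed = False; key = False

Set cold = True.
Try cache = False:
  (armed ∨ cache ∨ ¬cold) forces armed = True.
  (¬busy ∨ cache) forces busy = False.
  (cache ∨ key) forces key = True.
  clause (busy ∨ cache ∨ ¬key) is falsified — backtrack.
So cache = True.
  then (¬armed ∨ ¬cache) forces armed = False.
  then (armed ∨ busy ∨ ¬cache ∨ ¬cold) forces busy = True.
  then (armed ∨ ¬key) forces key = False.
All clauses satisfied.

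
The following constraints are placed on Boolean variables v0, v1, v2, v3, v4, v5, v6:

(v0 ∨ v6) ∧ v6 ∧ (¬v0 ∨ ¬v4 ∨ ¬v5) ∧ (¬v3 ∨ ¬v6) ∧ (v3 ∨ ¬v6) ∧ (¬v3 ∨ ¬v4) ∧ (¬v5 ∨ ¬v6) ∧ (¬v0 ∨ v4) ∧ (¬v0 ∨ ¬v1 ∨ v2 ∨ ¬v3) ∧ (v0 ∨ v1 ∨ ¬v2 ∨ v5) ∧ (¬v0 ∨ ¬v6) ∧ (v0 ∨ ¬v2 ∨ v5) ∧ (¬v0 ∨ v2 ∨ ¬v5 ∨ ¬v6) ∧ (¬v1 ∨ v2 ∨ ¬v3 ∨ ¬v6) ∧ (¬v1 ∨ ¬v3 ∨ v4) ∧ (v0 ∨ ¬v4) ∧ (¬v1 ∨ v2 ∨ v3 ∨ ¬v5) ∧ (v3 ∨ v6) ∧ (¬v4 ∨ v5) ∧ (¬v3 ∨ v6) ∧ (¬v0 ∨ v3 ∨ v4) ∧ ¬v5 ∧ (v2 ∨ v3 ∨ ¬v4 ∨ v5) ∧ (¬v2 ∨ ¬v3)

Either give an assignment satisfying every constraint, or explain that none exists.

No satisfying assignment exists.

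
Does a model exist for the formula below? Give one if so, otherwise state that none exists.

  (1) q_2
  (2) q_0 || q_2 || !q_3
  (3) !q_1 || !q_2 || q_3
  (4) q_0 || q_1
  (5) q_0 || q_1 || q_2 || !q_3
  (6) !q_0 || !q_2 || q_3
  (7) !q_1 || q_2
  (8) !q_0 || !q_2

q_0 = False, q_1 = True, q_2 = True, q_3 = True

Unit clause (q_2) forces q_2 = True.
In (!q_0 || !q_2) only !q_0 is left, so q_0 = False.
In (q_0 || q_1) only q_1 is left, so q_1 = True.
In (!q_1 || !q_2 || q_3) only q_3 is left, so q_3 = True.
Check each clause:
  (q_2): q_2 holds.
  (q_0 || q_2 || !q_3): q_2 holds.
  (!q_1 || !q_2 || q_3): q_3 holds.
  (q_0 || q_1): q_1 holds.
  (q_0 || q_1 || q_2 || !q_3): q_1 holds.
  (!q_0 || !q_2 || q_3): !q_0 holds.
  (!q_1 || q_2): q_2 holds.
  (!q_0 || !q_2): !q_0 holds.
All clauses satisfied.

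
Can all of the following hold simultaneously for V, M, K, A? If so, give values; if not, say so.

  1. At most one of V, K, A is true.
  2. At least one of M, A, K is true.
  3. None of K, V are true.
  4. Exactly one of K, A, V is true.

V: False; M: True; K: False; A: True

  (1) {V, K, A}: 1 true — at most one ✓
  (2) {M, A, K}: 2 true — at least one ✓
  (3) {K, V}: 0 true — none ✓
  (4) {K, A, V}: 1 true — exactly one ✓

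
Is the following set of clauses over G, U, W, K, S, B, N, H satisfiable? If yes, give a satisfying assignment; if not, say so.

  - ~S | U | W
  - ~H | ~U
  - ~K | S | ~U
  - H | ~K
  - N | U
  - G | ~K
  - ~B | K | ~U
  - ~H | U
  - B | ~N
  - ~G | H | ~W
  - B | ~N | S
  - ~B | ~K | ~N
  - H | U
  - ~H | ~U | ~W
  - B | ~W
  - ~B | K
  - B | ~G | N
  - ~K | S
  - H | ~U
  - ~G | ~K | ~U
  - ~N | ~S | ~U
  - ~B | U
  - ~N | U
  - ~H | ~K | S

UNSATISFIABLE

Case U = True:
  (~H | ~U) forces H = False.
  Clause (H | ~U) is falsified — contradiction.
Case U = False:
  (N | U) forces N = True.
  Clause (~N | U) is falsified — contradiction.
Both cases fail, so the formula is unsatisfiable.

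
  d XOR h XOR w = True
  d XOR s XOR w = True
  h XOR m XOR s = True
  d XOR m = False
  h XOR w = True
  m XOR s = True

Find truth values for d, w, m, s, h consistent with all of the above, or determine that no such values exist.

Unsatisfiable — no assignment works.

Adding constraints 2, 3, 4, 5 mod 2: every variable appears an even number of times on the left, so the left side is 0.
But the right sides sum to 1 (mod 2). 0 ≠ 1 — the system is inconsistent.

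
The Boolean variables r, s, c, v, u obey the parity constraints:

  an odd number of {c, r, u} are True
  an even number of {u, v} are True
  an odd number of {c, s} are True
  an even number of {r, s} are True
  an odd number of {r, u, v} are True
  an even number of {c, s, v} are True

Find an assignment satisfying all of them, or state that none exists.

No satisfying assignment exists.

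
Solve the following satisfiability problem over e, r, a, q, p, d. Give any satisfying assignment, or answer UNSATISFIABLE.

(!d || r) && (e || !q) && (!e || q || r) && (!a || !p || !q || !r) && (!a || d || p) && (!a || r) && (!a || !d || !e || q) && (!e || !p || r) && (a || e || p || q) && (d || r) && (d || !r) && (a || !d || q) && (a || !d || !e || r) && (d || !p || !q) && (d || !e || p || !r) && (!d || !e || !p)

Set e = True.
Try r = False:
  (!d || r) forces d = False.
  clause (d || r) is falsified — backtrack.
So r = True.
  then (d || !r) forces d = True.
  then (!d || !e || !p) forces p = False.
Set a = False.
  then (a || !d || q) forces q = True.
All clauses satisfied.

e=T; r=T; a=F; q=T; p=F; d=T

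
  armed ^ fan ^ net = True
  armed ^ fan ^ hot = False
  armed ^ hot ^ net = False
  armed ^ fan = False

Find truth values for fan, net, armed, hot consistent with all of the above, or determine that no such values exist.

fan=T, net=T, armed=T, hot=F

armed ^ fan ^ net = T ^ T ^ T = True ✓
armed ^ fan ^ hot = T ^ T ^ F = False ✓
armed ^ hot ^ net = T ^ F ^ T = False ✓
armed ^ fan = T ^ T = False ✓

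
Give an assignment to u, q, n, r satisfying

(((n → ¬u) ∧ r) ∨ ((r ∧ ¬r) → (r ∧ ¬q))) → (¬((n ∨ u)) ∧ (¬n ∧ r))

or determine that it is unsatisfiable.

u = False, q = True, n = False, r = True

  (((n → ¬u) ∧ r) ∨ ((r ∧ ¬r) → (r ∧ ¬q))) → (¬((n ∨ u)) ∧ (¬n ∧ r)) = True
    ((n → ¬u) ∧ r) ∨ ((r ∧ ¬r) → (r ∧ ¬q)) = True
      (n → ¬u) ∧ r = True
        n → ¬u = True
          ¬u = True
      (r ∧ ¬r) → (r ∧ ¬q) = True
        r ∧ ¬r = False
          ¬r = False
        r ∧ ¬q = False
          ¬q = False
    ¬((n ∨ u)) ∧ (¬n ∧ r) = True
      ¬((n ∨ u)) = True
        n ∨ u = False
      ¬n ∧ r = True
        ¬n = True
The formula evaluates to True.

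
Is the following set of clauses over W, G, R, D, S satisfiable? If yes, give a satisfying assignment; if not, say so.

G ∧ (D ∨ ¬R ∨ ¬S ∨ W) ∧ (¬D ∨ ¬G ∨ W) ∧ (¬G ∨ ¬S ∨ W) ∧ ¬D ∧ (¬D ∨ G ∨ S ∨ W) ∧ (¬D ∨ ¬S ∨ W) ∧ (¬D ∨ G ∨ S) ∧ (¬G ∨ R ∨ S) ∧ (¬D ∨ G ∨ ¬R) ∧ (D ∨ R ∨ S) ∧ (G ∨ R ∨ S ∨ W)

W=F, G=T, R=T, D=F, S=F

Unit clause (G) forces G = True.
Unit clause (¬D) forces D = False.
Set W = False.
  then (¬G ∨ ¬S ∨ W) forces S = False.
  then (¬G ∨ R ∨ S) forces R = True.
All clauses satisfied.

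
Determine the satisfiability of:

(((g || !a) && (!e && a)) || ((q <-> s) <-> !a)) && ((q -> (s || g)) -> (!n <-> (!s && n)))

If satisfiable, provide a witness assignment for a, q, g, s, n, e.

a = False, q = True, g = True, s = True, n = True, e = False

  ((g || !a) && (!e && a)) || ((q <-> s) <-> !a) = True
    (g || !a) && (!e && a) = False
      g || !a = True
        !a = True
      !e && a = False
        !e = True
    (q <-> s) <-> !a = True
      q <-> s = True
      !a = True
  (q -> (s || g)) -> (!n <-> (!s && n)) = True
    q -> (s || g) = True
      s || g = True
    !n <-> (!s && n) = True
      !n = False
      !s && n = False
        !s = False
Both conjuncts True, so the formula holds.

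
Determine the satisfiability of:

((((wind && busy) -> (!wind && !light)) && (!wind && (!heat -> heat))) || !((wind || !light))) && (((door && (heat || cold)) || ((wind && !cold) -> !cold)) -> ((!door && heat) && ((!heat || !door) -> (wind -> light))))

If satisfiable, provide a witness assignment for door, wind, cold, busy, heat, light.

door=F, wind=F, cold=F, busy=F, heat=T, light=F

  (((wind && busy) -> (!wind && !light)) && (!wind && (!heat -> heat))) || !((wind || !light)) = True
    ((wind && busy) -> (!wind && !light)) && (!wind && (!heat -> heat)) = True
      (wind && busy) -> (!wind && !light) = True
        wind && busy = False
        !wind && !light = True
          !wind = True
          !light = True
      !wind && (!heat -> heat) = True
        !wind = True
        !heat -> heat = True
          !heat = False
    !((wind || !light)) = False
      wind || !light = True
        !light = True
  ((door && (heat || cold)) || ((wind && !cold) -> !cold)) -> ((!door && heat) && ((!heat || !door) -> (wind -> light))) = True
    (door && (heat || cold)) || ((wind && !cold) -> !cold) = True
      door && (heat || cold) = False
        heat || cold = True
      (wind && !cold) -> !cold = True
        wind && !cold = False
          !cold = True
        !cold = True
    (!door && heat) && ((!heat || !door) -> (wind -> light)) = True
      !door && heat = True
        !door = True
      (!heat || !door) -> (wind -> light) = True
        !heat || !door = True
          !heat = False
          !door = True
        wind -> light = True
Both conjuncts True, so the formula holds.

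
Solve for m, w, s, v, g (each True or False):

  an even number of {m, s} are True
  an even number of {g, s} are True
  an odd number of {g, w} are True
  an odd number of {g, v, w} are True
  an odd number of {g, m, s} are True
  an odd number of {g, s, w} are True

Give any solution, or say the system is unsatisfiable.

Adding constraints 1, 2, 3, 5, 6 mod 2: every variable appears an even number of times on the left, so the left side is 0.
But the right sides sum to 1 (mod 2). 0 ≠ 1 — the system is inconsistent.

No satisfying assignment exists.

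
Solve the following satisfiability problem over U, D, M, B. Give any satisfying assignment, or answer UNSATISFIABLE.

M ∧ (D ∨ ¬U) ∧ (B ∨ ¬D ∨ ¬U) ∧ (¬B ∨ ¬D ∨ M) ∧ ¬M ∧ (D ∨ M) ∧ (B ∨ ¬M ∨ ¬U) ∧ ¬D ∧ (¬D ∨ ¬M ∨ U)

UNSATISFIABLE

Case M = True:
  Clause (¬M) is falsified — contradiction.
Case M = False:
  Clause (M) is falsified — contradiction.
Both cases fail, so the formula is unsatisfiable.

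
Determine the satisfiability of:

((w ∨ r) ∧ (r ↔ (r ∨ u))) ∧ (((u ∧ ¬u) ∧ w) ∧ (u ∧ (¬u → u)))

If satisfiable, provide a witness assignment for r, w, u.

No satisfying assignment exists.

Case u = True: the conjunct ¬u is False.
Case u = False: the conjunct u is False.
Both cases fail — unsatisfiable.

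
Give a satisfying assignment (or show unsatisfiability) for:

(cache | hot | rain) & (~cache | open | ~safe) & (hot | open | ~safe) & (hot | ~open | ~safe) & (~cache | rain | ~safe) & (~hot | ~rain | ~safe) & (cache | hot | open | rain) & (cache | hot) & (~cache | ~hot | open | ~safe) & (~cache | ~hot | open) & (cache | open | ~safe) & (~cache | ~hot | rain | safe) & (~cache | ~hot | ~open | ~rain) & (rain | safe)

hot = True, cache = False, rain = True, open = False, safe = False

Set hot = True.
Set cache = False.
Set rain = True.
  then (~hot | ~rain | ~safe) forces safe = False.
Set open = False.
All clauses satisfied.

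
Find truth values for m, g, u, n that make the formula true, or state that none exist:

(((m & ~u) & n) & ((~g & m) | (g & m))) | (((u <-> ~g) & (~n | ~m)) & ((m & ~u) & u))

m: True; g: True; u: False; n: True

  (((m & ~u) & n) & ((~g & m) | (g & m))) | (((u <-> ~g) & (~n | ~m)) & ((m & ~u) & u)) = True
    ((m & ~u) & n) & ((~g & m) | (g & m)) = True
      (m & ~u) & n = True
        m & ~u = True
          ~u = True
      (~g & m) | (g & m) = True
        ~g & m = False
          ~g = False
        g & m = True
    ((u <-> ~g) & (~n | ~m)) & ((m & ~u) & u) = False
      (u <-> ~g) & (~n | ~m) = False
        u <-> ~g = True
          ~g = False
        ~n | ~m = False
          ~n = False
          ~m = False
      (m & ~u) & u = False
        m & ~u = True
          ~u = True
The formula evaluates to True.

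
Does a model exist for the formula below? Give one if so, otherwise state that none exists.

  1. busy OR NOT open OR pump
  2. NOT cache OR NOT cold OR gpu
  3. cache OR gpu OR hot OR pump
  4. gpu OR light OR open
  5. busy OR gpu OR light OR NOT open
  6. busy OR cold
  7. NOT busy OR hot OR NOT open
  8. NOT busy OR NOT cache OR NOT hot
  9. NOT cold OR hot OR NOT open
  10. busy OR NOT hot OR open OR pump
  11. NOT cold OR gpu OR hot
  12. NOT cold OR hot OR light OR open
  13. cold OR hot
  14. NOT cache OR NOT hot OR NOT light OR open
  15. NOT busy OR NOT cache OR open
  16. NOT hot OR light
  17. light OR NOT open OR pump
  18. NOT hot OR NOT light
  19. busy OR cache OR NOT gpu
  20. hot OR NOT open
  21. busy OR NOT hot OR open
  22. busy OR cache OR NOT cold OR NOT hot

Set pump = False.
Set busy = True.
Try open = True:
  (NOT busy OR hot OR NOT open) forces hot = True.
  (NOT busy OR NOT cache OR NOT hot) forces cache = False.
  (NOT hot OR light) forces light = True.
  clause (NOT hot OR NOT light) is falsified — backtrack.
So open = False.
  then (NOT busy OR NOT cache OR open) forces cache = False.
Set light = True.
  then (NOT hot OR NOT light) forces hot = False.
  then (cache OR gpu OR hot OR pump) forces gpu = True.
  then (cold OR hot) forces cold = True.
All clauses satisfied.

pump = False, busy = True, open = False, light = True, hot = False, gpu = True, cache = False, cold = True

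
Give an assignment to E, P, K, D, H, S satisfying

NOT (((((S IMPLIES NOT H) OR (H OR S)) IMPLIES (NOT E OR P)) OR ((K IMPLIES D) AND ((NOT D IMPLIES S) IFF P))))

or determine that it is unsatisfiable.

E = True; P = False; K = False; D = False; H = False; S = True

  NOT (((((S IMPLIES NOT H) OR (H OR S)) IMPLIES (NOT E OR P)) OR ((K IMPLIES D) AND ((NOT D IMPLIES S) IFF P)))) = True
    (((S IMPLIES NOT H) OR (H OR S)) IMPLIES (NOT E OR P)) OR ((K IMPLIES D) AND ((NOT D IMPLIES S) IFF P)) = False
      ((S IMPLIES NOT H) OR (H OR S)) IMPLIES (NOT E OR P) = False
        (S IMPLIES NOT H) OR (H OR S) = True
          S IMPLIES NOT H = True
            NOT H = True
          H OR S = True
        NOT E OR P = False
          NOT E = False
      (K IMPLIES D) AND ((NOT D IMPLIES S) IFF P) = False
        K IMPLIES D = True
        (NOT D IMPLIES S) IFF P = False
          NOT D IMPLIES S = True
            NOT D = True
The formula evaluates to True.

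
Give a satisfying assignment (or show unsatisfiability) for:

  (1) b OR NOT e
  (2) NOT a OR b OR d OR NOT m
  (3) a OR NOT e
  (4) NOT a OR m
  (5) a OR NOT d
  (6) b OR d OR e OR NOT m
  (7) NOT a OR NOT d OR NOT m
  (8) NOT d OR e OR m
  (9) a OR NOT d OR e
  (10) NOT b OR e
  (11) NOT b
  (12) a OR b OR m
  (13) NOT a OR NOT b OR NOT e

UNSATISFIABLE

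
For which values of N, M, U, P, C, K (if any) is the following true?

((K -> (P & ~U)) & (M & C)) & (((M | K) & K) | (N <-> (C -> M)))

N=T; M=T; U=F; P=T; C=T; K=F

  (K -> (P & ~U)) & (M & C) = True
    K -> (P & ~U) = True
      P & ~U = True
        ~U = True
    M & C = True
  ((M | K) & K) | (N <-> (C -> M)) = True
    (M | K) & K = False
      M | K = True
    N <-> (C -> M) = True
      C -> M = True
Both conjuncts True, so the formula holds.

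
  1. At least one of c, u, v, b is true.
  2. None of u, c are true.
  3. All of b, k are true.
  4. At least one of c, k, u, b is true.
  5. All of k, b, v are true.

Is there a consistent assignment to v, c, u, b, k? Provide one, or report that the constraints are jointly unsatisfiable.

v = True; c = False; u = False; b = True; k = True

  (1) {c, u, v, b}: 2 true — at least one ✓
  (2) {u, c}: 0 true — none ✓
  (3) {b, k}: all 2 true ✓
  (4) {c, k, u, b}: 2 true — at least one ✓
  (5) {k, b, v}: all 3 true ✓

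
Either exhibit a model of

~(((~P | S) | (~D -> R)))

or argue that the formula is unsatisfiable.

S: False; D: False; R: False; P: True

  ~(((~P | S) | (~D -> R))) = True
    (~P | S) | (~D -> R) = False
      ~P | S = False
        ~P = False
      ~D -> R = False
        ~D = True
The formula evaluates to True.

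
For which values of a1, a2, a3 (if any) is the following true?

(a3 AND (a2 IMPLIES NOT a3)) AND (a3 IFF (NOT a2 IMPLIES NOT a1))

a1 = False, a2 = False, a3 = True

  a3 AND (a2 IMPLIES NOT a3) = True
    a2 IMPLIES NOT a3 = True
      NOT a3 = False
  a3 IFF (NOT a2 IMPLIES NOT a1) = True
    NOT a2 IMPLIES NOT a1 = True
      NOT a2 = True
      NOT a1 = True
Both conjuncts True, so the formula holds.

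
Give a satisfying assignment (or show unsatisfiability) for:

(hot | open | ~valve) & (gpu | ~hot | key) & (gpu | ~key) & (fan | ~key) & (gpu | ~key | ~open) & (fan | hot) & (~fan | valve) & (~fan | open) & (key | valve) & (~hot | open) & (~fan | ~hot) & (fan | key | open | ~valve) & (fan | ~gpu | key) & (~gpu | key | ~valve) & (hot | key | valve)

Set gpu = True.
Try fan = False:
  (fan | ~key) forces key = False.
  clause (fan | ~gpu | key) is falsified — backtrack.
So fan = True.
  then (~fan | valve) forces valve = True.
  then (~fan | open) forces open = True.
  then (~fan | ~hot) forces hot = False.
  then (~gpu | key | ~valve) forces key = True.
All clauses satisfied.

gpu: True, fan: True, open: True, hot: False, valve: True, key: True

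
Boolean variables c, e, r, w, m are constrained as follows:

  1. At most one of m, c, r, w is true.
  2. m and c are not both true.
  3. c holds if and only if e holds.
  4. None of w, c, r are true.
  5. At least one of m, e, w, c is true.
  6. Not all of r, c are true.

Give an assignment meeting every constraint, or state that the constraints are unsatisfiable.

c=F, e=F, r=F, w=F, m=T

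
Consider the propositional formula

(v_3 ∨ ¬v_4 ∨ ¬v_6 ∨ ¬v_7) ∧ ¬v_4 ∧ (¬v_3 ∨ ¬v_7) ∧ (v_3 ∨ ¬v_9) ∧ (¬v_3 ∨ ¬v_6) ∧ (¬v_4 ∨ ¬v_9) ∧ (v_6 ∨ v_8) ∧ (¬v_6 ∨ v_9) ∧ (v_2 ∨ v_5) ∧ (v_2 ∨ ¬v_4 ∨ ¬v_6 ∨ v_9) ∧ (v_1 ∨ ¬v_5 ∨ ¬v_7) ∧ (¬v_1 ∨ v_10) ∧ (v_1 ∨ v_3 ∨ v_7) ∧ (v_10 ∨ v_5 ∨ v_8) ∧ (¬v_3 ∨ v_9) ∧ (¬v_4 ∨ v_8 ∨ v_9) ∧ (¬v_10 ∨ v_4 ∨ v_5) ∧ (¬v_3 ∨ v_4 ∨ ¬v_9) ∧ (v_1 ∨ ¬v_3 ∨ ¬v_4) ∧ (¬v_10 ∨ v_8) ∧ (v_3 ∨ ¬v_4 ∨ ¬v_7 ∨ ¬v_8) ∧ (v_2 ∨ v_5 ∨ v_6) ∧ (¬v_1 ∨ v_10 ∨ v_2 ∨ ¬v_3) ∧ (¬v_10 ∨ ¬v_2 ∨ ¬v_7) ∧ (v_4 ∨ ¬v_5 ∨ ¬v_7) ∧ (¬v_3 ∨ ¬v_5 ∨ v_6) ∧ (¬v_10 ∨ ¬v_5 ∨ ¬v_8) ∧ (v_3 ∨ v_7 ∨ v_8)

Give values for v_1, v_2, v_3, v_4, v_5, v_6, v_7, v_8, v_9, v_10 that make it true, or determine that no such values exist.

v_1 = False; v_2 = True; v_3 = False; v_4 = False; v_5 = False; v_6 = False; v_7 = True; v_8 = True; v_9 = False; v_10 = False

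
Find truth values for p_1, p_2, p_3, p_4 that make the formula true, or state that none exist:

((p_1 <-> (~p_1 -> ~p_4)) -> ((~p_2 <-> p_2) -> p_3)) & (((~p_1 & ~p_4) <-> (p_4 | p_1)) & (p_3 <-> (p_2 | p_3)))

The conjunct (~p_1 & ~p_4) <-> (p_4 | p_1) is unsatisfiable on its own:
  p_1=F, p_4=F: evaluates to False.
  p_1=F, p_4=T: evaluates to False.
  p_1=T, p_4=F: evaluates to False.
  p_1=T, p_4=T: evaluates to False.
So the whole conjunction is unsatisfiable.

Unsatisfiable — no assignment works.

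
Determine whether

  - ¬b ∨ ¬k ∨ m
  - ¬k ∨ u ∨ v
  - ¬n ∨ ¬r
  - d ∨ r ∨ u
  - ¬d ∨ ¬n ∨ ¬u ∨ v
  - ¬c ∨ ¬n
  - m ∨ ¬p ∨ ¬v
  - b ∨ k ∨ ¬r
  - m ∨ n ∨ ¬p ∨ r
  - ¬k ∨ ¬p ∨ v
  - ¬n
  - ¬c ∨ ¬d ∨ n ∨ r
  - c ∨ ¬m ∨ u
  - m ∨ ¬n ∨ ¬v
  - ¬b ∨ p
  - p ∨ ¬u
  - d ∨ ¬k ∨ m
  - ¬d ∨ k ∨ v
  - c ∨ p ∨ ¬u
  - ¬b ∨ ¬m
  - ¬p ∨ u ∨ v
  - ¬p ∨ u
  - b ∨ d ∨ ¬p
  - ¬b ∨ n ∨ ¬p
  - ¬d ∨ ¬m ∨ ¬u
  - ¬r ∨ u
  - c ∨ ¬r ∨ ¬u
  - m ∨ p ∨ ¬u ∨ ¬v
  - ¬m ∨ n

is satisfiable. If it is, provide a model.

p=F, b=F, m=F, c=F, u=F, r=F, k=T, d=T, n=F, v=T

Unit clause (¬n) forces n = False.
In (¬m ∨ n) only ¬m is left, so m = False.
Try p = True:
  (m ∨ ¬p ∨ ¬v) forces v = False.
  (m ∨ n ∨ ¬p ∨ r) forces r = True.
  (¬k ∨ ¬p ∨ v) forces k = False.
  (b ∨ k ∨ ¬r) forces b = True.
  clause (¬b ∨ n ∨ ¬p) is falsified — backtrack.
So p = False.
  then (¬b ∨ p) forces b = False.
  then (p ∨ ¬u) forces u = False.
  then (¬r ∨ u) forces r = False.
  then (d ∨ r ∨ u) forces d = True.
  then (¬c ∨ ¬d ∨ n ∨ r) forces c = False.
Set k = True.
  then (¬k ∨ u ∨ v) forces v = True.
All clauses satisfied.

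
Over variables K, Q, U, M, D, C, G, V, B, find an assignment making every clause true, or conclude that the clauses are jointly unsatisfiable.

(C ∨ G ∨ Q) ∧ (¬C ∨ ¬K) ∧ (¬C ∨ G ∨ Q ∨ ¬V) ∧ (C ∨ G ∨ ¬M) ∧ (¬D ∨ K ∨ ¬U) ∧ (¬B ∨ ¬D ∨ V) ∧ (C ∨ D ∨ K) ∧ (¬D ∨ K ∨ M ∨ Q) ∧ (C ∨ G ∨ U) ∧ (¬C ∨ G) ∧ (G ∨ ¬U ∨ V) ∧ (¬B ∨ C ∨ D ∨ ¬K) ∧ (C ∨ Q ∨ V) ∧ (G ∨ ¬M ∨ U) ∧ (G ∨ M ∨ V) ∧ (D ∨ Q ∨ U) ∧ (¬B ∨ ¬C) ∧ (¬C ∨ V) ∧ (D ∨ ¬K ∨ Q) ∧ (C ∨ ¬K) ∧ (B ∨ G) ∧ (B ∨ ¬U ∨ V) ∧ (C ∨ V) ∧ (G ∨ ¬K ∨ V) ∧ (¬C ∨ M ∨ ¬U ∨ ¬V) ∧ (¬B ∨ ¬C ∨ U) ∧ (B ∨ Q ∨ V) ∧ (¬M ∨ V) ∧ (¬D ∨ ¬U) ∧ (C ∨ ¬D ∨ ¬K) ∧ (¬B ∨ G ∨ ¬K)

K=F; Q=T; U=F; M=F; D=T; C=F; G=T; V=T; B=T

Try K = True:
  (¬C ∨ ¬K) forces C = False.
  clause (C ∨ ¬K) is falsified — backtrack.
So K = False.
Set Q = True.
Set U = False.
Set M = False.
Set D = True.
Set C = False.
  then (C ∨ G ∨ U) forces G = True.
  then (C ∨ V) forces V = True.
Set B = True.
All clauses satisfied.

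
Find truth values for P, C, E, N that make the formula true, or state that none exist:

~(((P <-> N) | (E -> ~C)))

P=F, C=T, E=T, N=T

  ~(((P <-> N) | (E -> ~C))) = True
    (P <-> N) | (E -> ~C) = False
      P <-> N = False
      E -> ~C = False
        ~C = False
The formula evaluates to True.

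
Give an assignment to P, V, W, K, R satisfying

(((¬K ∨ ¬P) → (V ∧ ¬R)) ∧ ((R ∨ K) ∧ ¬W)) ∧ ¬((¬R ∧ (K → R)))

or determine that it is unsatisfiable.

P = False, V = True, W = False, K = True, R = False

  ((¬K ∨ ¬P) → (V ∧ ¬R)) ∧ ((R ∨ K) ∧ ¬W) = True
    (¬K ∨ ¬P) → (V ∧ ¬R) = True
      ¬K ∨ ¬P = True
        ¬K = False
        ¬P = True
      V ∧ ¬R = True
        ¬R = True
    (R ∨ K) ∧ ¬W = True
      R ∨ K = True
      ¬W = True
  ¬((¬R ∧ (K → R))) = True
    ¬R ∧ (K → R) = False
      ¬R = True
      K → R = False
Both conjuncts True, so the formula holds.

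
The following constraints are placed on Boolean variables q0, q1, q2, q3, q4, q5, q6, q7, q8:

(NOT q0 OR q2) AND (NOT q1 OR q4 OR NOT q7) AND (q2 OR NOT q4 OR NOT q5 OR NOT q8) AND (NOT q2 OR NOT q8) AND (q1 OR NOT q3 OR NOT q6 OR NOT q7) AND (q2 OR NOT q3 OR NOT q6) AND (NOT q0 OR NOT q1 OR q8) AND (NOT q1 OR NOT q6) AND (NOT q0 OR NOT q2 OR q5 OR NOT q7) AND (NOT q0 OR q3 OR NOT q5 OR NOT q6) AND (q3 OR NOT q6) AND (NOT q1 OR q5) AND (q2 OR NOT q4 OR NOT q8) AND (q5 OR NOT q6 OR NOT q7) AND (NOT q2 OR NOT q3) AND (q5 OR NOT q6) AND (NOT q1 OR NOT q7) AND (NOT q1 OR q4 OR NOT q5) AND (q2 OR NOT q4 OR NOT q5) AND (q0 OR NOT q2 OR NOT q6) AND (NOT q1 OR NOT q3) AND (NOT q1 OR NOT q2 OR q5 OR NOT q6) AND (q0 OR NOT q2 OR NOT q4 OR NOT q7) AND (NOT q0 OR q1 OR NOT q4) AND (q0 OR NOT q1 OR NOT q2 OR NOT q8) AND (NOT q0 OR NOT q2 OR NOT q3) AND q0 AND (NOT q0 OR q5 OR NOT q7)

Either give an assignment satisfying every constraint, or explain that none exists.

q0 = True, q1 = False, q2 = True, q3 = False, q4 = False, q5 = True, q6 = False, q7 = False, q8 = False

Unit clause (q0) forces q0 = True.
In (NOT q0 OR q2) only q2 is left, so q2 = True.
In (NOT q2 OR NOT q8) only NOT q8 is left, so q8 = False.
In (NOT q0 OR NOT q1 OR q8) only NOT q1 is left, so q1 = False.
In (NOT q2 OR NOT q3) only NOT q3 is left, so q3 = False.
In (NOT q0 OR q1 OR NOT q4) only NOT q4 is left, so q4 = False.
In (q3 OR NOT q6) only NOT q6 is left, so q6 = False.
Set q5 = True.
Set q7 = False.
All clauses satisfied.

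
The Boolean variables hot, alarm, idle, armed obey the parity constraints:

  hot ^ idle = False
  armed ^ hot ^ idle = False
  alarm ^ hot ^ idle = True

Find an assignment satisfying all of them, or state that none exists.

hot=F, alarm=T, idle=F, armed=F

hot ^ idle = F ^ F = False ✓
armed ^ hot ^ idle = F ^ F ^ F = False ✓
alarm ^ hot ^ idle = T ^ F ^ F = True ✓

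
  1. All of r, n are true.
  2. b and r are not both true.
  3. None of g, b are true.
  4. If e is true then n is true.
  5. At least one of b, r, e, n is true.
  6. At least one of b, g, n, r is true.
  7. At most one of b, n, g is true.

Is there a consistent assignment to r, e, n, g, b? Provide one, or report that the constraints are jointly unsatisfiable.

r=T, e=F, n=T, g=F, b=F

  (1) {r, n}: all 2 true ✓
  (2) b=F, r=T — not both ✓
  (3) {g, b}: 0 true — none ✓
  (4) e=F ⇒ n: vacuous ✓
  (5) {b, r, e, n}: 2 true — at least one ✓
  (6) {b, g, n, r}: 2 true — at least one ✓
  (7) {b, n, g}: 1 true — at most one ✓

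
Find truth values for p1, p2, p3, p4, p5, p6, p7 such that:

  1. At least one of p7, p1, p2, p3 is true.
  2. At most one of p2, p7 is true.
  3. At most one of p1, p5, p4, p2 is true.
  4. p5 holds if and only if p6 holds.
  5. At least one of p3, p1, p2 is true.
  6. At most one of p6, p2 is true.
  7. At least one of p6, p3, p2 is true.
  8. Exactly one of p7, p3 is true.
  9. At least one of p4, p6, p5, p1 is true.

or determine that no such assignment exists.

p1: True; p2: False; p3: True; p4: False; p5: False; p6: False; p7: False

  (1) {p7, p1, p2, p3}: 2 true — at least one ✓
  (2) {p2, p7}: 0 true — at most one ✓
  (3) {p1, p5, p4, p2}: 1 true — at most one ✓
  (4) p5=F, p6=F — same ✓
  (5) {p3, p1, p2}: 2 true — at least one ✓
  (6) {p6, p2}: 0 true — at most one ✓
  (7) {p6, p3, p2}: 1 true — at least one ✓
  (8) {p7, p3}: 1 true — exactly one ✓
  (9) {p4, p6, p5, p1}: 1 true — at least one ✓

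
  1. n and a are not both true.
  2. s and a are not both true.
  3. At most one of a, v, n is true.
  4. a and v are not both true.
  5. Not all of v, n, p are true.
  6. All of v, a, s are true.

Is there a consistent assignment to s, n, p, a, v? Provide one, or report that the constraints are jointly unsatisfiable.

Unsatisfiable — no assignment works.

Case s = True:
  (2) with s=T forces a = False.
  Constraint (6) is violated (a=F) — contradiction.
Case s = False:
  Constraint (6) is violated (s=F) — contradiction.
Both cases fail — unsatisfiable.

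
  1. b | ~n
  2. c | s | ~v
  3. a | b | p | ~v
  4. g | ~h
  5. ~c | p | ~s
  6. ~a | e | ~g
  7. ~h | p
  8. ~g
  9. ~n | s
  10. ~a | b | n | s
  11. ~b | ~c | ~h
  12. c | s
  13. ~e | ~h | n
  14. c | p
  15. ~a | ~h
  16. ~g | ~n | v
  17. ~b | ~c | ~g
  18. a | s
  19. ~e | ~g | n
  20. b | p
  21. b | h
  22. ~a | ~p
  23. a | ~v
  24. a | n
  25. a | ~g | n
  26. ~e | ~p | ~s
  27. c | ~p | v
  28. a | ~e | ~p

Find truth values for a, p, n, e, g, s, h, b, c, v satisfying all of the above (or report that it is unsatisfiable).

a: True, p: False, n: False, e: False, g: False, s: False, h: False, b: True, c: True, v: True

Unit clause (~g) forces g = False.
In (g | ~h) only ~h is left, so h = False.
In (b | h) only b is left, so b = True.
Set a = True.
  then (~a | ~p) forces p = False.
  then (c | p) forces c = True.
  then (~c | p | ~s) forces s = False.
  then (~n | s) forces n = False.
Set e = False.
Set v = True.
All clauses satisfied.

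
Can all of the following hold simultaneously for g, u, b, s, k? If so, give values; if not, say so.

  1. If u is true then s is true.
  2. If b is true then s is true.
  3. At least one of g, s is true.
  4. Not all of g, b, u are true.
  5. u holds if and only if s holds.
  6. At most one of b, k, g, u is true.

g=T, u=F, b=F, s=F, k=F

  (1) u=F ⇒ s: vacuous ✓
  (2) b=F ⇒ s: vacuous ✓
  (3) {g, s}: 1 true — at least one ✓
  (4) {g, b, u}: 1/3 true — not all ✓
  (5) u=F, s=F — same ✓
  (6) {b, k, g, u}: 1 true — at most one ✓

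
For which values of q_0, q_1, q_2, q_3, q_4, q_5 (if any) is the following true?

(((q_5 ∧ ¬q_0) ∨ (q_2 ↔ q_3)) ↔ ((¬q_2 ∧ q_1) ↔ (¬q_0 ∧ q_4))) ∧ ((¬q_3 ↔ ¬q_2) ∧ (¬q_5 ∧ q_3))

q_0 = True; q_1 = True; q_2 = True; q_3 = True; q_4 = True; q_5 = False

  ((q_5 ∧ ¬q_0) ∨ (q_2 ↔ q_3)) ↔ ((¬q_2 ∧ q_1) ↔ (¬q_0 ∧ q_4)) = True
    (q_5 ∧ ¬q_0) ∨ (q_2 ↔ q_3) = True
      q_5 ∧ ¬q_0 = False
        ¬q_0 = False
      q_2 ↔ q_3 = True
    (¬q_2 ∧ q_1) ↔ (¬q_0 ∧ q_4) = True
      ¬q_2 ∧ q_1 = False
        ¬q_2 = False
      ¬q_0 ∧ q_4 = False
        ¬q_0 = False
  (¬q_3 ↔ ¬q_2) ∧ (¬q_5 ∧ q_3) = True
    ¬q_3 ↔ ¬q_2 = True
      ¬q_3 = False
      ¬q_2 = False
    ¬q_5 ∧ q_3 = True
      ¬q_5 = True
Both conjuncts True, so the formula holds.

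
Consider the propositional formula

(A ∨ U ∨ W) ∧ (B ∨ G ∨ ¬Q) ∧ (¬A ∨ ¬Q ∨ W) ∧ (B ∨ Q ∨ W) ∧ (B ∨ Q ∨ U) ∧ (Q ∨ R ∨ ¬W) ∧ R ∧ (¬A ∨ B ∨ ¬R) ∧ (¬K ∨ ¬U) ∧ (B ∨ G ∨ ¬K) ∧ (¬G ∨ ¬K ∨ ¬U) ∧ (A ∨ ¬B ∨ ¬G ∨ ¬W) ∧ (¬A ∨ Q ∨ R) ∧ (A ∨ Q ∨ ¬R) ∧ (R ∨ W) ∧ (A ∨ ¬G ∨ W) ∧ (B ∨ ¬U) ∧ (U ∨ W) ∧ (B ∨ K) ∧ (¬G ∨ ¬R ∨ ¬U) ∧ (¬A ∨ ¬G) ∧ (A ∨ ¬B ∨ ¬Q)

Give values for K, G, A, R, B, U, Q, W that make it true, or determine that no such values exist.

K = True; G = False; A = True; R = True; B = True; U = False; Q = False; W = True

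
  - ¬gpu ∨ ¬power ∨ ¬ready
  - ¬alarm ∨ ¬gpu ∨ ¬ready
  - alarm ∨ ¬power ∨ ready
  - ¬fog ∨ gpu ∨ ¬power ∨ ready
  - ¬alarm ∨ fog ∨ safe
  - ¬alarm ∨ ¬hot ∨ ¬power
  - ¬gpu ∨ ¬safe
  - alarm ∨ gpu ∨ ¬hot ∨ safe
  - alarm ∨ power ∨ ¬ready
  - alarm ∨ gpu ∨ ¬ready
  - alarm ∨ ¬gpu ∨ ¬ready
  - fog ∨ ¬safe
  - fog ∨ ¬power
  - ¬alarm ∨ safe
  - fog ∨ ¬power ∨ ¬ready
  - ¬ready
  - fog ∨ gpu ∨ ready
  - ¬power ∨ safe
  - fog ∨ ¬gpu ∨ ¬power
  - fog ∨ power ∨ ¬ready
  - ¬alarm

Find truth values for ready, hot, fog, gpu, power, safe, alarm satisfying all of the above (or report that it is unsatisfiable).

Unit clause (¬ready) forces ready = False.
Unit clause (¬alarm) forces alarm = False.
In (alarm ∨ ¬power ∨ ready) only ¬power is left, so power = False.
Set hot = False.
Set fog = True.
Set gpu = False.
Set safe = True.
All clauses satisfied.

ready=F, hot=F, fog=T, gpu=F, power=F, safe=T, alarm=F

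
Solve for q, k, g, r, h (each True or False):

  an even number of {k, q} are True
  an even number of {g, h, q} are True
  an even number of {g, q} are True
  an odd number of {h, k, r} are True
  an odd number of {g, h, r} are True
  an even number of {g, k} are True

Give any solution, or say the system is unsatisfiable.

q=F, k=F, g=F, r=T, h=F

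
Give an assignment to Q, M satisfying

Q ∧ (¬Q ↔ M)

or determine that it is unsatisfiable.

Q=T, M=F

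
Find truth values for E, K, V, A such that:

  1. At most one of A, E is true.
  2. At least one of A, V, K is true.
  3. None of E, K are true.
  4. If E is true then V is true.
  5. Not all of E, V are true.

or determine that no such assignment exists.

E: False, K: False, V: True, A: False

  (1) {A, E}: 0 true — at most one ✓
  (2) {A, V, K}: 1 true — at least one ✓
  (3) {E, K}: 0 true — none ✓
  (4) E=F ⇒ V: vacuous ✓
  (5) {E, V}: 1/2 true — not all ✓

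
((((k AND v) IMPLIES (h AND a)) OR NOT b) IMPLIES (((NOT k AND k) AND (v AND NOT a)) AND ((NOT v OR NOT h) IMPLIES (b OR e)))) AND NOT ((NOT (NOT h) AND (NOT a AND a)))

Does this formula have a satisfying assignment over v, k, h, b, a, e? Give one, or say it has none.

v = True, k = True, h = False, b = True, a = True, e = True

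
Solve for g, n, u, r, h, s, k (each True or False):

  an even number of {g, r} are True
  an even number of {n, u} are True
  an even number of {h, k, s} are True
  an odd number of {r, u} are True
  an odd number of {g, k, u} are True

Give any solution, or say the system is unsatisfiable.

g=T, n=F, u=F, r=T, h=F, s=F, k=F

{g, r}: 2 true → even ✓
{n, u}: 0 true → even ✓
{h, k, s}: 0 true → even ✓
{r, u}: 1 true → odd ✓
{g, k, u}: 1 true → odd ✓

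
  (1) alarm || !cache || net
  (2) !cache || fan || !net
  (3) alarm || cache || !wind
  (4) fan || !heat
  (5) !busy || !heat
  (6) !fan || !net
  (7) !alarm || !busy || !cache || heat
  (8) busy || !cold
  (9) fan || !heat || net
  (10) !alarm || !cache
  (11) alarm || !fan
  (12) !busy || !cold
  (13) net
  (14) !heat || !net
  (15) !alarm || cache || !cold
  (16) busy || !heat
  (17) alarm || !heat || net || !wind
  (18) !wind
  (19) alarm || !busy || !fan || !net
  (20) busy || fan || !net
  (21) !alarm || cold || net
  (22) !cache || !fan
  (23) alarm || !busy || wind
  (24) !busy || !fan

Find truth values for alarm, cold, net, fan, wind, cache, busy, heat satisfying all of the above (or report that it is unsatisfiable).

alarm: True, cold: False, net: True, fan: False, wind: False, cache: False, busy: True, heat: False

Unit clause (net) forces net = True.
In (!heat || !net) only !heat is left, so heat = False.
Unit clause (!wind) forces wind = False.
In (!fan || !net) only !fan is left, so fan = False.
In (busy || fan || !net) only busy is left, so busy = True.
In (alarm || !busy || wind) only alarm is left, so alarm = True.
In (!cache || fan || !net) only !cache is left, so cache = False.
In (!busy || !cold) only !cold is left, so cold = False.
All clauses satisfied.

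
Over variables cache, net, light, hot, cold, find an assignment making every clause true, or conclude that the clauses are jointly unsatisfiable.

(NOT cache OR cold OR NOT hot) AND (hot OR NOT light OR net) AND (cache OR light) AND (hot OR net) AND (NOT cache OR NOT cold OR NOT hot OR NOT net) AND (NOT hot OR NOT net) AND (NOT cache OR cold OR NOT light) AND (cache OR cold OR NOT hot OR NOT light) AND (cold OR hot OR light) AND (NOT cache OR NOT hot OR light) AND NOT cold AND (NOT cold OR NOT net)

Unit clause (NOT cold) forces cold = False.
Try cache = True:
  (NOT cache OR cold OR NOT hot) forces hot = False.
  (hot OR net) forces net = True.
  (NOT cache OR cold OR NOT light) forces light = False.
  clause (cold OR hot OR light) is falsified — backtrack.
So cache = False.
  then (cache OR light) forces light = True.
  then (cache OR cold OR NOT hot OR NOT light) forces hot = False.
  then (hot OR NOT light OR net) forces net = True.
All clauses satisfied.

cache=F, net=T, light=T, hot=F, cold=F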